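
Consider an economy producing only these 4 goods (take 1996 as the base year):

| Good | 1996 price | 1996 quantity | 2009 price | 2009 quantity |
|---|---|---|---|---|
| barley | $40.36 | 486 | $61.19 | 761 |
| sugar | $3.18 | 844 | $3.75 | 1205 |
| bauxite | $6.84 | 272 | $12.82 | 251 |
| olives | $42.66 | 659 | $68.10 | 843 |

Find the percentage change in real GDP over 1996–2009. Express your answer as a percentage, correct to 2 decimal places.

Real GDP 1996 = Nominal GDP 1996 = 40.36·486 + 3.18·844 + 6.84·272 + 42.66·659 = 52272.30.
Real GDP 2009 (at 1996 prices) = 40.36·761 + 3.18·1205 + 6.84·251 + 42.66·843 = 72225.08.
Real growth = 72225.08/52272.30 − 1 = 0.3817.

38.17%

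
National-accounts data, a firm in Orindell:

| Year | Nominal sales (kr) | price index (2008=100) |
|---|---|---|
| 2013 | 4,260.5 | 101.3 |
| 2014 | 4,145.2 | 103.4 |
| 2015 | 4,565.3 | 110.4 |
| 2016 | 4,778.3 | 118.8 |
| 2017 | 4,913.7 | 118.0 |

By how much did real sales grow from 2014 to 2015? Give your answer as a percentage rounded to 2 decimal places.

Real sales 2014 = 4145.2/1.034 = 4008.90.
Real sales 2015 = 4565.3/1.104 = 4135.24.
Change = 4135.24/4008.90 − 1 = 0.0315.

3.15%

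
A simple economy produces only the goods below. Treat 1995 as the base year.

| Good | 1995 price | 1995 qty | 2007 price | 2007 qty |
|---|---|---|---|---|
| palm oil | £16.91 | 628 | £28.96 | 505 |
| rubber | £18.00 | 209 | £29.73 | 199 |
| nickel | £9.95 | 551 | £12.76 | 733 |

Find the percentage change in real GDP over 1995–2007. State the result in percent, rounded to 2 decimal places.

Real GDP 1995 = Nominal GDP 1995 = 16.91·628 + 18.00·209 + 9.95·551 = 19863.93.
Real GDP 2007 (at 1995 prices) = 16.91·505 + 18.00·199 + 9.95·733 = 19414.90.
Real growth = 19414.90/19863.93 − 1 = -0.0226.

-2.26%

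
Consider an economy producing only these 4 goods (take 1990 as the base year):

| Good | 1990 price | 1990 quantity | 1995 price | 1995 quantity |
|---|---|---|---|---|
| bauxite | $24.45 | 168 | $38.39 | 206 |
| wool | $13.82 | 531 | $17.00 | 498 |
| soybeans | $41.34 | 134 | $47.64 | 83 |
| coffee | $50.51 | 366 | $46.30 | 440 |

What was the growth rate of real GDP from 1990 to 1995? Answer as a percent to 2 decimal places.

Real GDP 1990 = Nominal GDP 1990 = 24.45·168 + 13.82·531 + 41.34·134 + 50.51·366 = 35472.24.
Real GDP 1995 (at 1990 prices) = 24.45·206 + 13.82·498 + 41.34·83 + 50.51·440 = 37574.68.
Real growth = 37574.68/35472.24 − 1 = 0.0593.

5.93%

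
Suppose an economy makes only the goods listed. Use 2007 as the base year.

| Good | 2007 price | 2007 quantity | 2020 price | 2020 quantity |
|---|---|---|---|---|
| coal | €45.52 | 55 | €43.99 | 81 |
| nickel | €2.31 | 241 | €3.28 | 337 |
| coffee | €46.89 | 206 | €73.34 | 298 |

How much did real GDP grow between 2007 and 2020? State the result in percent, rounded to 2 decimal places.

44.96%

Real GDP 2007 = Nominal GDP 2007 = 45.52·55 + 2.31·241 + 46.89·206 = 12719.65.
Real GDP 2020 (at 2007 prices) = 45.52·81 + 2.31·337 + 46.89·298 = 18438.81.
Real growth = 18438.81/12719.65 − 1 = 0.4496.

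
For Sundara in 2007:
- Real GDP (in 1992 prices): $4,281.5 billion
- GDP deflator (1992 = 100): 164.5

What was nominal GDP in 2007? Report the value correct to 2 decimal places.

Nominal GDP = Real × (GDP deflator/100) = 4281.5 × 1.645 = 7043.07.

$7,043.07 billion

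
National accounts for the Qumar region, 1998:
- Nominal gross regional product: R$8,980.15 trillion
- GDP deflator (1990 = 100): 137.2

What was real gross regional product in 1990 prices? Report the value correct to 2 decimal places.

R$6,545.30 trillion

Real gross regional product = Nominal / (GDP deflator/100) = 8980.15 / 1.372 = 6545.30.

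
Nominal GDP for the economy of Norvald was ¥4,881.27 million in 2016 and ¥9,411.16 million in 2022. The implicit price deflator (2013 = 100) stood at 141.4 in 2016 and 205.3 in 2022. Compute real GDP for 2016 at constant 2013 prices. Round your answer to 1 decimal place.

¥3,452.1 million

Real GDP = Nominal / (implicit price deflator/100) = 4881.27 / 1.414 = 3452.10.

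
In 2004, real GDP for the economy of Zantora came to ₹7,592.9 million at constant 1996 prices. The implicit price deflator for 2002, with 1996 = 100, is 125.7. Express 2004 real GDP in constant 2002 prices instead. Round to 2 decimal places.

Real GDP in 2002 prices = Real GDP in 1996 prices × (P_2002/P_1996) = 7592.9 × 1.257 = 9544.28.

₹9,544.28 million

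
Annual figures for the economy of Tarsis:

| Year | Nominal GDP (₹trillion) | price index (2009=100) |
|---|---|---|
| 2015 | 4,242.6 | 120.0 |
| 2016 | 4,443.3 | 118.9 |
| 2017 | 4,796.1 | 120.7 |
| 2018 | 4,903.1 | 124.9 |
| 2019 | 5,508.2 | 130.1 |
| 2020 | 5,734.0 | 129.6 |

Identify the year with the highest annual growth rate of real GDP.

2016: real = 4443.3/1.189 = 3737.01; growth vs 2015 (3535.50) = 5.70%.
2017: real = 4796.1/1.207 = 3973.57; growth vs 2016 (3737.01) = 6.33%.
2018: real = 4903.1/1.249 = 3925.62; growth vs 2017 (3973.57) = -1.21%.
2019: real = 5508.2/1.301 = 4233.82; growth vs 2018 (3925.62) = 7.85%.
2020: real = 5734.0/1.296 = 4424.38; growth vs 2019 (4233.82) = 4.50%.

2019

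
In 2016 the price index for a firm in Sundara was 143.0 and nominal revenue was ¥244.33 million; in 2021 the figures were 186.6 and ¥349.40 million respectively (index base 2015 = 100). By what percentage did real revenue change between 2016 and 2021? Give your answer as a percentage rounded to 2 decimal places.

Real revenue 2016 = 244.33 / 1.430 = 170.86.
Real revenue 2021 = 349.40 / 1.866 = 187.25.
Real growth = 187.25 / 170.86 − 1 = 0.0959.

9.59%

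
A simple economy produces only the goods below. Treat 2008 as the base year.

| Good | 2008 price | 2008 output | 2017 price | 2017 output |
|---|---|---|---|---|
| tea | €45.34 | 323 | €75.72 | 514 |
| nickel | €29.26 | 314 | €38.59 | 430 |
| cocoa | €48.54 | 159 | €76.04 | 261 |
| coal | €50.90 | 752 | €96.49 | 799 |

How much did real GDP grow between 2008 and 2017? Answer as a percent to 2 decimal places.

Real GDP 2008 = Nominal GDP 2008 = 45.34·323 + 29.26·314 + 48.54·159 + 50.90·752 = 69827.12.
Real GDP 2017 (at 2008 prices) = 45.34·514 + 29.26·430 + 48.54·261 + 50.90·799 = 89224.60.
Real growth = 89224.60/69827.12 − 1 = 0.2778.

27.78%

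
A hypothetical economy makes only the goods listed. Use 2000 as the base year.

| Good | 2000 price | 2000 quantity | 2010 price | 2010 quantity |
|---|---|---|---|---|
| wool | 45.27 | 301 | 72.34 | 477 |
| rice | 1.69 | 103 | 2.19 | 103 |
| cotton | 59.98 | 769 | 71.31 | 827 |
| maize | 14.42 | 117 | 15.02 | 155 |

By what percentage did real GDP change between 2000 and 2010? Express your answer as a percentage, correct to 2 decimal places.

Real GDP 2000 = Nominal GDP 2000 = 45.27·301 + 1.69·103 + 59.98·769 + 14.42·117 = 61612.10.
Real GDP 2010 (at 2000 prices) = 45.27·477 + 1.69·103 + 59.98·827 + 14.42·155 = 73606.42.
Real growth = 73606.42/61612.10 − 1 = 0.1947.

19.47%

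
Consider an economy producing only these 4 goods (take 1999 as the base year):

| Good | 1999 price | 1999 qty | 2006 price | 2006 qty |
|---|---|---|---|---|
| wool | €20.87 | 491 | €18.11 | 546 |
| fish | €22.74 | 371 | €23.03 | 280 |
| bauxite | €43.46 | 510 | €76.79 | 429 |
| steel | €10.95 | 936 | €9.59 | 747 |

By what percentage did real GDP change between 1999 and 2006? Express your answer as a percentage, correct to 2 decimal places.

-12.74%

Real GDP 1999 = Nominal GDP 1999 = 20.87·491 + 22.74·371 + 43.46·510 + 10.95·936 = 51097.51.
Real GDP 2006 (at 1999 prices) = 20.87·546 + 22.74·280 + 43.46·429 + 10.95·747 = 44586.21.
Real growth = 44586.21/51097.51 − 1 = -0.1274.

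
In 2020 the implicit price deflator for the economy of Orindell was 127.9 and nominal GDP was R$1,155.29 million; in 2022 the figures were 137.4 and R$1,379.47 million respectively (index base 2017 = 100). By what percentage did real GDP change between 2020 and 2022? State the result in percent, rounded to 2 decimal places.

Deflate each year: 2020 → 1155.29/1.279 = 903.28; 2022 → 1379.47/1.374 = 1003.98.
So real GDP changed by 1003.98/903.28 − 1 = 0.1115, i.e. 11.15%.

11.15%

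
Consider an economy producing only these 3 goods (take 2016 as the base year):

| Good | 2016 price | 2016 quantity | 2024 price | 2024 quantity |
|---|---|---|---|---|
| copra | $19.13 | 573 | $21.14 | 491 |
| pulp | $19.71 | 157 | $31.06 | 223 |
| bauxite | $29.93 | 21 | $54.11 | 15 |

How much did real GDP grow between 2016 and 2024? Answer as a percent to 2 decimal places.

-3.05%

Real GDP 2016 = Nominal GDP 2016 = 19.13·573 + 19.71·157 + 29.93·21 = 14684.49.
Real GDP 2024 (at 2016 prices) = 19.13·491 + 19.71·223 + 29.93·15 = 14237.11.
Real growth = 14237.11/14684.49 − 1 = -0.0305.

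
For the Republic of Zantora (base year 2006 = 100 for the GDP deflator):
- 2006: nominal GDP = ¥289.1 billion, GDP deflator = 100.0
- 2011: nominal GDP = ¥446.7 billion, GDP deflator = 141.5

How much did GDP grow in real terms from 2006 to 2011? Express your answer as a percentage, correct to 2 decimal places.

9.20%

Real GDP 2006 = 289.1 / 1.000 = 289.10.
Real GDP 2011 = 446.7 / 1.415 = 315.69.
Real growth = 315.69 / 289.10 − 1 = 0.0920.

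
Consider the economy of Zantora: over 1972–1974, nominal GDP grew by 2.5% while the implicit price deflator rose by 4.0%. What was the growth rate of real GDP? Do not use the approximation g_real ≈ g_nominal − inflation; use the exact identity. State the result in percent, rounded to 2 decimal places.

(1 + g_nom) = (1 + g_real)(1 + π), so g_real = 1.0250 / 1.0400 − 1 = -0.01442.

-1.44%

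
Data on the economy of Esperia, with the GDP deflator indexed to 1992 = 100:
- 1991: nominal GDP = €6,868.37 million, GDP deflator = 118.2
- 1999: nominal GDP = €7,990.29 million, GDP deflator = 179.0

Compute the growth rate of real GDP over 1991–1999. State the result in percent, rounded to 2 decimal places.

Deflate each year: 1991 → 6868.37/1.182 = 5810.80; 1999 → 7990.29/1.790 = 4463.85.
So real GDP changed by 4463.85/5810.80 − 1 = -0.2318, i.e. -23.18%.

-23.18%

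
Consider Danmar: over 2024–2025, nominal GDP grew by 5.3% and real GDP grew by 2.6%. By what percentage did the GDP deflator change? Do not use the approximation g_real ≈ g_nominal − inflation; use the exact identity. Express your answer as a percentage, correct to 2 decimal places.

2.63%

(1 + g_nom) = (1 + g_real)(1 + π), so π = 1.0530 / 1.0260 − 1 = 0.02632.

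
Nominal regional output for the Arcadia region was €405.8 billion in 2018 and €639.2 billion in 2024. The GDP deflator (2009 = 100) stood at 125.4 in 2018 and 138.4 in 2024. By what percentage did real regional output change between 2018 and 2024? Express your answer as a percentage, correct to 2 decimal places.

42.72%

Real regional output 2018 = 405.8 / 1.254 = 323.60.
Real regional output 2024 = 639.2 / 1.384 = 461.85.
Real growth = 461.85 / 323.60 − 1 = 0.4272.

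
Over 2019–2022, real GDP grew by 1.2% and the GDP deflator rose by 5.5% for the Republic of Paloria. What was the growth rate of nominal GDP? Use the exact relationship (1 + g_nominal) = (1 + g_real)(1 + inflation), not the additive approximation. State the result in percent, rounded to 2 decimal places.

(1 + g_nom) = (1 + g_real)(1 + π) = 1.0120 × 1.0550 = 1.06766.

6.77%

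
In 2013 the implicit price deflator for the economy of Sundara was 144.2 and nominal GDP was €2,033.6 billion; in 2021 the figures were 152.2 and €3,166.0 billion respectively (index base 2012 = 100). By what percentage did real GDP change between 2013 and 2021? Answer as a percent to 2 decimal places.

47.50%

Real GDP 2013 = 2033.6 / 1.442 = 1410.26.
Real GDP 2021 = 3166.0 / 1.522 = 2080.16.
Real growth = 2080.16 / 1410.26 − 1 = 0.4750.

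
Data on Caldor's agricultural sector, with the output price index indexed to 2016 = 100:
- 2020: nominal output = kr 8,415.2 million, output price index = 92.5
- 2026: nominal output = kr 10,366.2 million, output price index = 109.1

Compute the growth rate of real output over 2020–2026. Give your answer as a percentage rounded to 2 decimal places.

Deflate each year: 2020 → 8415.2/0.925 = 9097.51; 2026 → 10366.2/1.091 = 9501.56.
So real output changed by 9501.56/9097.51 − 1 = 0.0444, i.e. 4.44%.

4.44%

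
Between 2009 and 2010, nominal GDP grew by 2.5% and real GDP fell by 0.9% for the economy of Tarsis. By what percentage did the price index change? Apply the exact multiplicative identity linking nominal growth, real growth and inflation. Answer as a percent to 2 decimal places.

(1 + g_nom) = (1 + g_real)(1 + π), so π = 1.0250 / 0.9910 − 1 = 0.03431.

3.43%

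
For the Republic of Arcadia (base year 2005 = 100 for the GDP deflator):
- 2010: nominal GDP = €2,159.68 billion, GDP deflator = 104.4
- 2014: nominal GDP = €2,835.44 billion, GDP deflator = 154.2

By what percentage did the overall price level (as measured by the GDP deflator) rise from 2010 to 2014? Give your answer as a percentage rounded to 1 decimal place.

Price-level change = 154.2 / 104.4 − 1 = 0.4770.

47.7%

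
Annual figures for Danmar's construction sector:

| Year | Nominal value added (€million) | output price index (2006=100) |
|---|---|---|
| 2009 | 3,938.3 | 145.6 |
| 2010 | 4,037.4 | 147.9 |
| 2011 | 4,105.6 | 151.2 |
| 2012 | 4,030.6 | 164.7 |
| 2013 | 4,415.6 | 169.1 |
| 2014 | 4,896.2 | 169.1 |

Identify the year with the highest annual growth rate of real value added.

2010: real = 4037.4/1.479 = 2729.82; growth vs 2009 (2704.88) = 0.92%.
2011: real = 4105.6/1.512 = 2715.34; growth vs 2010 (2729.82) = -0.53%.
2012: real = 4030.6/1.647 = 2447.24; growth vs 2011 (2715.34) = -9.87%.
2013: real = 4415.6/1.691 = 2611.24; growth vs 2012 (2447.24) = 6.70%.
2014: real = 4896.2/1.691 = 2895.45; growth vs 2013 (2611.24) = 10.88%.

2014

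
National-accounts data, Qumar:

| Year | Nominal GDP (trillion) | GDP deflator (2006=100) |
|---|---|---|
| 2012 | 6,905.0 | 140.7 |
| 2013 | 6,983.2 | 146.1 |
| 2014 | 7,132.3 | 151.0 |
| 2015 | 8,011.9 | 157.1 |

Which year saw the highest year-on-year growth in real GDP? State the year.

2013: real = 6983.2/1.461 = 4779.74; growth vs 2012 (4907.60) = -2.61%.
2014: real = 7132.3/1.510 = 4723.38; growth vs 2013 (4779.74) = -1.18%.
2015: real = 8011.9/1.571 = 5099.87; growth vs 2014 (4723.38) = 7.97%.

2015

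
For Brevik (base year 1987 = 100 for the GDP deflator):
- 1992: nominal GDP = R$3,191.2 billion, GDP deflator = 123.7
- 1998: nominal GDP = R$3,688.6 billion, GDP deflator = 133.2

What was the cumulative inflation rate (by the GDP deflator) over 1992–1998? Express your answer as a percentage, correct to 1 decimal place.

7.7%

Price-level change = 133.2 / 123.7 − 1 = 0.0768.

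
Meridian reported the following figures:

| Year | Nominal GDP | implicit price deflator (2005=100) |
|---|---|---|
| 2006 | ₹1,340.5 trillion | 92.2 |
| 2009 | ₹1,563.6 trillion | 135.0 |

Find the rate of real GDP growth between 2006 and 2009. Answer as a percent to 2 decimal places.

Deflate each year: 2006 → 1340.5/0.922 = 1453.90; 2009 → 1563.6/1.350 = 1158.22.
So real GDP changed by 1158.22/1453.90 − 1 = -0.2034, i.e. -20.34%.

-20.34%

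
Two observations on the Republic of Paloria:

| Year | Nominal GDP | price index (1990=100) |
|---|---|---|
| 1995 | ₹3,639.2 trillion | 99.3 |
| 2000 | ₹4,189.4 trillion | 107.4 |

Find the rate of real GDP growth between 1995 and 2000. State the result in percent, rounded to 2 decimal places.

Real GDP 1995 = 3639.2 / 0.993 = 3664.85.
Real GDP 2000 = 4189.4 / 1.074 = 3900.74.
Real growth = 3900.74 / 3664.85 − 1 = 0.0644.

6.44%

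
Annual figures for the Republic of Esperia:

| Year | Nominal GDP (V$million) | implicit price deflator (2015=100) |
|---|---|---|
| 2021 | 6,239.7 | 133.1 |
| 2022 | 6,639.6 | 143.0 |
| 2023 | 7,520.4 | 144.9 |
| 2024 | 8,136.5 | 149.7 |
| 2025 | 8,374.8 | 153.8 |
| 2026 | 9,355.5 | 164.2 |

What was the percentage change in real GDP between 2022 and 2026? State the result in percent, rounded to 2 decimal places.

Real GDP 2022 = 6639.6/1.430 = 4643.08.
Real GDP 2026 = 9355.5/1.642 = 5697.62.
Change = 5697.62/4643.08 − 1 = 0.2271.

22.71%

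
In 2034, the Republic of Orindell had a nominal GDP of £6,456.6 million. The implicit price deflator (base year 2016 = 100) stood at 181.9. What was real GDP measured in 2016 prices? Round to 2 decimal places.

£3,549.53 million

Real GDP = Nominal / (implicit price deflator/100) = 6456.6 / 1.819 = 3549.53.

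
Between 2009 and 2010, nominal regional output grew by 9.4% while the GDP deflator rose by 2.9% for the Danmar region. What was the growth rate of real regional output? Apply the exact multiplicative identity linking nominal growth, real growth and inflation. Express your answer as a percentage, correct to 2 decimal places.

6.32%

(1 + g_nom) = (1 + g_real)(1 + π), so g_real = 1.0940 / 1.0290 − 1 = 0.06317.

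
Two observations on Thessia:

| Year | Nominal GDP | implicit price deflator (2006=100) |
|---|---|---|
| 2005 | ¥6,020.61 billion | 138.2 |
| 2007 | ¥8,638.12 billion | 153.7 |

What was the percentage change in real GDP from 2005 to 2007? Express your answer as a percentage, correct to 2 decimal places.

Deflate each year: 2005 → 6020.61/1.382 = 4356.45; 2007 → 8638.12/1.537 = 5620.12.
So real GDP changed by 5620.12/4356.45 − 1 = 0.2901, i.e. 29.01%.

29.01%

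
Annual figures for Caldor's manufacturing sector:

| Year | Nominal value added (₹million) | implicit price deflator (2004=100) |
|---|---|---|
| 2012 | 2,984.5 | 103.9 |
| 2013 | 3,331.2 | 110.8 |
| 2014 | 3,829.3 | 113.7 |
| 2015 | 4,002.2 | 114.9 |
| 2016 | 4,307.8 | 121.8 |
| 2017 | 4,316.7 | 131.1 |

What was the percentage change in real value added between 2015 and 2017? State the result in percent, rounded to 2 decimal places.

-5.47%

Real value added 2015 = 4002.2/1.149 = 3483.20.
Real value added 2017 = 4316.7/1.311 = 3292.68.
Change = 3292.68/3483.20 − 1 = -0.0547.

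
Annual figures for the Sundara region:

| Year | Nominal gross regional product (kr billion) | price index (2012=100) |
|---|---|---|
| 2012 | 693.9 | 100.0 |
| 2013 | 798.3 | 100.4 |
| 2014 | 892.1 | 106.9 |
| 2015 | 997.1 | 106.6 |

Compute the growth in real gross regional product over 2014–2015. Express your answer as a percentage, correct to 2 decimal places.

Real gross regional product 2014 = 892.1/1.069 = 834.52.
Real gross regional product 2015 = 997.1/1.066 = 935.37.
Change = 935.37/834.52 − 1 = 0.1208.

12.08%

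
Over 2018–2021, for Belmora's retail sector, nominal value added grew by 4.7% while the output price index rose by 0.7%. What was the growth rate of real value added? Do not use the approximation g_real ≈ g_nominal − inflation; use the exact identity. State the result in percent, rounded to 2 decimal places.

3.97%

(1 + g_nom) = (1 + g_real)(1 + π), so g_real = 1.0470 / 1.0070 − 1 = 0.03972.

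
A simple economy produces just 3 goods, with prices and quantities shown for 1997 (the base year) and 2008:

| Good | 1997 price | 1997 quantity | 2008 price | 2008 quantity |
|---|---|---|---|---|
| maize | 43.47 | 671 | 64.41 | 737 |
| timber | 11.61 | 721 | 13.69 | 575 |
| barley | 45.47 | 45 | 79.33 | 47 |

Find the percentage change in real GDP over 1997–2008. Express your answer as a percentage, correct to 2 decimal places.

3.20%

Real GDP 1997 = Nominal GDP 1997 = 43.47·671 + 11.61·721 + 45.47·45 = 39585.33.
Real GDP 2008 (at 1997 prices) = 43.47·737 + 11.61·575 + 45.47·47 = 40850.23.
Real growth = 40850.23/39585.33 − 1 = 0.0320.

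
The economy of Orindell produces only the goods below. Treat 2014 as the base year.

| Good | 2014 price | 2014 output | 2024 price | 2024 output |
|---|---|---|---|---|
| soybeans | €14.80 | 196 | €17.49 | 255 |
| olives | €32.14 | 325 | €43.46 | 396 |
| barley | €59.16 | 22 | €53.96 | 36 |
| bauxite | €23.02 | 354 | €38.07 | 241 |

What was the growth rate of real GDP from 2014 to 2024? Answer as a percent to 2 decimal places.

6.06%

Real GDP 2014 = Nominal GDP 2014 = 14.80·196 + 32.14·325 + 59.16·22 + 23.02·354 = 22796.90.
Real GDP 2024 (at 2014 prices) = 14.80·255 + 32.14·396 + 59.16·36 + 23.02·241 = 24179.02.
Real growth = 24179.02/22796.90 − 1 = 0.0606.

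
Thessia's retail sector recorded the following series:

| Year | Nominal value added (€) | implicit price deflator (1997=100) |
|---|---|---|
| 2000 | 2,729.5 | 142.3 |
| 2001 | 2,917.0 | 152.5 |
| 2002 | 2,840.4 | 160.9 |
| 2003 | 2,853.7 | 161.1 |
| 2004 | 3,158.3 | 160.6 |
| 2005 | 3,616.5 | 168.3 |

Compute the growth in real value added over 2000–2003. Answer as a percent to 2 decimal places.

Real value added 2000 = 2729.5/1.423 = 1918.13.
Real value added 2003 = 2853.7/1.611 = 1771.38.
Change = 1771.38/1918.13 − 1 = -0.0765.

-7.65%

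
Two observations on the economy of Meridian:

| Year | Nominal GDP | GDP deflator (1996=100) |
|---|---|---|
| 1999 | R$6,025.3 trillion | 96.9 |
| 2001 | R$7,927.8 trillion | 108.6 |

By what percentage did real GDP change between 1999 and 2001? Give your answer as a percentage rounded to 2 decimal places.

Deflate each year: 1999 → 6025.3/0.969 = 6218.06; 2001 → 7927.8/1.086 = 7300.00.
So real GDP changed by 7300.00/6218.06 − 1 = 0.1740, i.e. 17.40%.

17.40%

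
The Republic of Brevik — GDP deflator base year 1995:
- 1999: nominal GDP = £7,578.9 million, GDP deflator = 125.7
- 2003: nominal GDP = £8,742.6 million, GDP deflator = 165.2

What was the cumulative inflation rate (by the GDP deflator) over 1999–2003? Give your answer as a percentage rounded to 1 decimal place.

31.4%

Price-level change = 165.2 / 125.7 − 1 = 0.3142.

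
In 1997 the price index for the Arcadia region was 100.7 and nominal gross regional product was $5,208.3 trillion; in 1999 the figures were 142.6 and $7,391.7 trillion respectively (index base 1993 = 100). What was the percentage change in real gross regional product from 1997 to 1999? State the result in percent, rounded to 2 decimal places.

0.22%

Deflate each year: 1997 → 5208.3/1.007 = 5172.10; 1999 → 7391.7/1.426 = 5183.52.
So real gross regional product changed by 5183.52/5172.10 − 1 = 0.0022, i.e. 0.22%.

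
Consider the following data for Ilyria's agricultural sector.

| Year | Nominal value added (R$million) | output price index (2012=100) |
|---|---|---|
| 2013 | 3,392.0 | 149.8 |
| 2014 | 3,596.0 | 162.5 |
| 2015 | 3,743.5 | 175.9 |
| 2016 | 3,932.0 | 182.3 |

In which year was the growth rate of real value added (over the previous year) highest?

2016

2014: real = 3596.0/1.625 = 2212.92; growth vs 2013 (2264.35) = -2.27%.
2015: real = 3743.5/1.759 = 2128.20; growth vs 2014 (2212.92) = -3.83%.
2016: real = 3932.0/1.823 = 2156.88; growth vs 2015 (2128.20) = 1.35%.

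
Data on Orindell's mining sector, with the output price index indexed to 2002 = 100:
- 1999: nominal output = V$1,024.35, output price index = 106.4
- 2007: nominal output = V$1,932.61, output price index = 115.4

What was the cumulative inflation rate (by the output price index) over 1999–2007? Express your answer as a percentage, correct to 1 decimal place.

8.5%

Price-level change = 115.4 / 106.4 − 1 = 0.0846.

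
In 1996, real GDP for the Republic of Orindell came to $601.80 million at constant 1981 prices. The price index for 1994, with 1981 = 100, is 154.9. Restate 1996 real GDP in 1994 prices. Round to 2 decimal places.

$932.19 million

Real GDP in 1994 prices = Real GDP in 1981 prices × (P_1994/P_1981) = 601.80 × 1.549 = 932.19.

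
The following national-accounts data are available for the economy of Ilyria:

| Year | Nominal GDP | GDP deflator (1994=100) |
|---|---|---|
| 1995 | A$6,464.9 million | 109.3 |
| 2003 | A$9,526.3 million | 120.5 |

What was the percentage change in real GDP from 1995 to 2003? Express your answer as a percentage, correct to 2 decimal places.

33.66%

Deflate each year: 1995 → 6464.9/1.093 = 5914.82; 2003 → 9526.3/1.205 = 7905.64.
So real GDP changed by 7905.64/5914.82 − 1 = 0.3366, i.e. 33.66%.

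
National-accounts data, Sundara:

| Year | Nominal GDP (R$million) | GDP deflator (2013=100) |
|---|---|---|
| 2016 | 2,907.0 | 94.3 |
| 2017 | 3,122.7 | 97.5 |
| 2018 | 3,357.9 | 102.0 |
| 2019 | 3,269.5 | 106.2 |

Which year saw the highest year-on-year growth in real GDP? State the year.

2017: real = 3122.7/0.975 = 3202.77; growth vs 2016 (3082.71) = 3.89%.
2018: real = 3357.9/1.020 = 3292.06; growth vs 2017 (3202.77) = 2.79%.
2019: real = 3269.5/1.062 = 3078.63; growth vs 2018 (3292.06) = -6.48%.

2017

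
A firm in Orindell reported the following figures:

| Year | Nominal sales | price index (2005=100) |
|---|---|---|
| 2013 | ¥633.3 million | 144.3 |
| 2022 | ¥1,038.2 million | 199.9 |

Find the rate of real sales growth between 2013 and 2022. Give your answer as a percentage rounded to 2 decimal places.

Real sales 2013 = 633.3 / 1.443 = 438.88.
Real sales 2022 = 1038.2 / 1.999 = 519.36.
Real growth = 519.36 / 438.88 − 1 = 0.1834.

18.34%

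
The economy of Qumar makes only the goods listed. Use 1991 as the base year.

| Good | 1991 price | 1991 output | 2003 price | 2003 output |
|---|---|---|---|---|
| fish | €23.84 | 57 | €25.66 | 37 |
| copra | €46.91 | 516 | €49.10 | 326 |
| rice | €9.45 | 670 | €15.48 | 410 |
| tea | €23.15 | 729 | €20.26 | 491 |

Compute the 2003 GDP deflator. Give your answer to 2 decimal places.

Nominal GDP 2003 = 25.66·37 + 49.10·326 + 15.48·410 + 20.26·491 = 33250.48.
Real GDP 2003 (at 1991 prices) = 23.84·37 + 46.91·326 + 9.45·410 + 23.15·491 = 31415.89.
Deflator = Nominal/Real × 100 = 33250.48/31415.89 × 100 = 105.840.

105.84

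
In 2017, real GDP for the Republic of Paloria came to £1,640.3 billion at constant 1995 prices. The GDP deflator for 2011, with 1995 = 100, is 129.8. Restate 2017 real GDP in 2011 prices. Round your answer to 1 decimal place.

£2,129.1 billion

Real GDP in 2011 prices = Real GDP in 1995 prices × (P_2011/P_1995) = 1640.3 × 1.298 = 2129.11.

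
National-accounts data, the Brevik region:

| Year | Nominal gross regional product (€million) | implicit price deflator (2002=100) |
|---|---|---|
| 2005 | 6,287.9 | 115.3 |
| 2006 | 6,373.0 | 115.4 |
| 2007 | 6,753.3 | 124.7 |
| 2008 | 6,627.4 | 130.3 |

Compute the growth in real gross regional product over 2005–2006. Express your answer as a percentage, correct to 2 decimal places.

Real gross regional product 2005 = 6287.9/1.153 = 5453.51.
Real gross regional product 2006 = 6373.0/1.154 = 5522.53.
Change = 5522.53/5453.51 − 1 = 0.0127.

1.27%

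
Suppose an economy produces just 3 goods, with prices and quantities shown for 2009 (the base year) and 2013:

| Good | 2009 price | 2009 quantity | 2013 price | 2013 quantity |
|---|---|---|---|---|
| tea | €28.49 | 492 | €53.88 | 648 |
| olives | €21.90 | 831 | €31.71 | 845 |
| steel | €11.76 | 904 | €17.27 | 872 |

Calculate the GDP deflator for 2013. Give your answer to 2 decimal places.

162.57

Nominal GDP 2013 = 53.88·648 + 31.71·845 + 17.27·872 = 76768.63.
Real GDP 2013 (at 2009 prices) = 28.49·648 + 21.90·845 + 11.76·872 = 47221.74.
Deflator = Nominal/Real × 100 = 76768.63/47221.74 × 100 = 162.571.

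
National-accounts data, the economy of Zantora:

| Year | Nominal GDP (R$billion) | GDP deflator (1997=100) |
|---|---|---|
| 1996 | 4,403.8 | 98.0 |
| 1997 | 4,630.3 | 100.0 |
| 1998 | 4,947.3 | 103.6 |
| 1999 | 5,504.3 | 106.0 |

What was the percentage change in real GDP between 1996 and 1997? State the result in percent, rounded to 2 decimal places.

Real GDP 1996 = 4403.8/0.980 = 4493.67.
Real GDP 1997 = 4630.3/1.000 = 4630.30.
Change = 4630.30/4493.67 − 1 = 0.0304.

3.04%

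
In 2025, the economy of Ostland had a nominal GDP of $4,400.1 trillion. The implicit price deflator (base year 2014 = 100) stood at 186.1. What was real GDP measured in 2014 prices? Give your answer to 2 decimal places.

Real GDP = Nominal / (implicit price deflator/100) = 4400.1 / 1.861 = 2364.37.

$2,364.37 trillion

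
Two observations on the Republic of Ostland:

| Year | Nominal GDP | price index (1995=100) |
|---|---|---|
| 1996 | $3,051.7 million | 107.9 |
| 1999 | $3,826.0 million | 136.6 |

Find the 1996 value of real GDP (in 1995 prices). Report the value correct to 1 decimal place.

Real GDP = Nominal / (price index/100) = 3051.7 / 1.079 = 2828.27.

$2,828.3 million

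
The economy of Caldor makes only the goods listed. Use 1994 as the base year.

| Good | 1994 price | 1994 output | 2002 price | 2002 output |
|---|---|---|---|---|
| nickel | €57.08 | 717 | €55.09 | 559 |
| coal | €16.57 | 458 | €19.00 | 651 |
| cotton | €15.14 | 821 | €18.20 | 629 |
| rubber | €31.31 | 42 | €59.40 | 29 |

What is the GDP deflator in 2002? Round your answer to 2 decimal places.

106.04

Nominal GDP 2002 = 55.09·559 + 19.00·651 + 18.20·629 + 59.40·29 = 56334.71.
Real GDP 2002 (at 1994 prices) = 57.08·559 + 16.57·651 + 15.14·629 + 31.31·29 = 53125.84.
Deflator = Nominal/Real × 100 = 56334.71/53125.84 × 100 = 106.040.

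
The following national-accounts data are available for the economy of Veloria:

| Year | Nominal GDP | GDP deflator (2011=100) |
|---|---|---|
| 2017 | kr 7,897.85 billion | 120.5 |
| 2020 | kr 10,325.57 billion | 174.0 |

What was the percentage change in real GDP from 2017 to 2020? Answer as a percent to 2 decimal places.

Real GDP 2017 = 7897.85 / 1.205 = 6554.23.
Real GDP 2020 = 10325.57 / 1.740 = 5934.24.
Real growth = 5934.24 / 6554.23 − 1 = -0.0946.

-9.46%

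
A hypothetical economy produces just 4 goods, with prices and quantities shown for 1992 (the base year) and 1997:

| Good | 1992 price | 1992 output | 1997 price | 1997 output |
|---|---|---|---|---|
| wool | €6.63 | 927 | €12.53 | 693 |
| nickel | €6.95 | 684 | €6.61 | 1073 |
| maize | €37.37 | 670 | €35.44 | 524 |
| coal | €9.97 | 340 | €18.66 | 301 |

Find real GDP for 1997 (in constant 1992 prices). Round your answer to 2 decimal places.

€34634.79

Real GDP 1997 = Σ (p_1992 × q_1997) = 6.63·693 + 6.95·1073 + 37.37·524 + 9.97·301 = 34634.79.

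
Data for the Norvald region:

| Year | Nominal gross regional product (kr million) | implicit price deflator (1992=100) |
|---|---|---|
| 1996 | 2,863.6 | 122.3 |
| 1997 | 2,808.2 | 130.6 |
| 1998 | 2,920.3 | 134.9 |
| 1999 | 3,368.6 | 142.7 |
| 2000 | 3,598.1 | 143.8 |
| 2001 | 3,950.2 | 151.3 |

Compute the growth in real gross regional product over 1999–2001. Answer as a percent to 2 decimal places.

Real gross regional product 1999 = 3368.6/1.427 = 2360.62.
Real gross regional product 2001 = 3950.2/1.513 = 2610.84.
Change = 2610.84/2360.62 − 1 = 0.1060.

10.60%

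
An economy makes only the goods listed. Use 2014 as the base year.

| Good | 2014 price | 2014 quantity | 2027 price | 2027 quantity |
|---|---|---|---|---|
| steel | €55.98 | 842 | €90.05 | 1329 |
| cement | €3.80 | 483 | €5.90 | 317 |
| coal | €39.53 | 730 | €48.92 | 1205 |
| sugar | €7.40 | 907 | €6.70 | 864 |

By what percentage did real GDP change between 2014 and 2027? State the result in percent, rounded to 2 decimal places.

53.34%

Real GDP 2014 = Nominal GDP 2014 = 55.98·842 + 3.80·483 + 39.53·730 + 7.40·907 = 84539.26.
Real GDP 2027 (at 2014 prices) = 55.98·1329 + 3.80·317 + 39.53·1205 + 7.40·864 = 129629.27.
Real growth = 129629.27/84539.26 − 1 = 0.5334.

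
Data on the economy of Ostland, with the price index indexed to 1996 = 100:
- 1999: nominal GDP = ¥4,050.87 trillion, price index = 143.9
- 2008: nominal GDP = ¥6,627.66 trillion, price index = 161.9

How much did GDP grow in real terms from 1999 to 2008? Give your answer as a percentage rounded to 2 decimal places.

Real GDP 1999 = 4050.87 / 1.439 = 2815.06.
Real GDP 2008 = 6627.66 / 1.619 = 4093.68.
Real growth = 4093.68 / 2815.06 − 1 = 0.4542.

45.42%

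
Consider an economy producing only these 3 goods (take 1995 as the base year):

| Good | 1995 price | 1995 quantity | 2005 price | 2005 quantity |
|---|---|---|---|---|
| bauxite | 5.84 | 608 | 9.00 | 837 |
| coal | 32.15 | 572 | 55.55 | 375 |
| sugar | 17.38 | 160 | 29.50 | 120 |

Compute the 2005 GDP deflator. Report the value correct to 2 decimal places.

Nominal GDP 2005 = 9.00·837 + 55.55·375 + 29.50·120 = 31904.25.
Real GDP 2005 (at 1995 prices) = 5.84·837 + 32.15·375 + 17.38·120 = 19029.93.
Deflator = Nominal/Real × 100 = 31904.25/19029.93 × 100 = 167.653.

167.65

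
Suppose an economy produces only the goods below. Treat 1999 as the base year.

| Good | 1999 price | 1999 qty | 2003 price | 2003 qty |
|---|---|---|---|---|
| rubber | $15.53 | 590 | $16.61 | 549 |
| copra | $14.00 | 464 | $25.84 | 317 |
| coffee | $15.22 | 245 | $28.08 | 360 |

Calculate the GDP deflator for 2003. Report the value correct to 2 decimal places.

Nominal GDP 2003 = 16.61·549 + 25.84·317 + 28.08·360 = 27418.97.
Real GDP 2003 (at 1999 prices) = 15.53·549 + 14.00·317 + 15.22·360 = 18443.17.
Deflator = Nominal/Real × 100 = 27418.97/18443.17 × 100 = 148.667.

148.67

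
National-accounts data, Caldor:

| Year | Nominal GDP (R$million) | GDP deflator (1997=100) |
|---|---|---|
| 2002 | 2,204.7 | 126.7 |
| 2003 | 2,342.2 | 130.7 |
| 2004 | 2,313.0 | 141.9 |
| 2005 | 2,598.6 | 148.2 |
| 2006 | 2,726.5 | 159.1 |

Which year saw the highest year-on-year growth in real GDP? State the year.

2003: real = 2342.2/1.307 = 1792.04; growth vs 2002 (1740.09) = 2.99%.
2004: real = 2313.0/1.419 = 1630.02; growth vs 2003 (1792.04) = -9.04%.
2005: real = 2598.6/1.482 = 1753.44; growth vs 2004 (1630.02) = 7.57%.
2006: real = 2726.5/1.591 = 1713.70; growth vs 2005 (1753.44) = -2.27%.

2005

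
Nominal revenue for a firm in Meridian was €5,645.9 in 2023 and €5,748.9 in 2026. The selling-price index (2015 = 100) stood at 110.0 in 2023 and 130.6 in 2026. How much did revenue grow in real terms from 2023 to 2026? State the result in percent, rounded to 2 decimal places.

-14.24%

Deflate each year: 2023 → 5645.9/1.100 = 5132.64; 2026 → 5748.9/1.306 = 4401.91.
So real revenue changed by 4401.91/5132.64 − 1 = -0.1424, i.e. -14.24%.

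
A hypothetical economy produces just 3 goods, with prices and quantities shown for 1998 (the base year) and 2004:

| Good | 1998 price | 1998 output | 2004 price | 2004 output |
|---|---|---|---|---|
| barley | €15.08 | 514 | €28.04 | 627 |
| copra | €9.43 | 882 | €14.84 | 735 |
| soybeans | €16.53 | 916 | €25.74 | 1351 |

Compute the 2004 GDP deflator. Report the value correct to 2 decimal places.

Nominal GDP 2004 = 28.04·627 + 14.84·735 + 25.74·1351 = 63263.22.
Real GDP 2004 (at 1998 prices) = 15.08·627 + 9.43·735 + 16.53·1351 = 38718.24.
Deflator = Nominal/Real × 100 = 63263.22/38718.24 × 100 = 163.394.

163.39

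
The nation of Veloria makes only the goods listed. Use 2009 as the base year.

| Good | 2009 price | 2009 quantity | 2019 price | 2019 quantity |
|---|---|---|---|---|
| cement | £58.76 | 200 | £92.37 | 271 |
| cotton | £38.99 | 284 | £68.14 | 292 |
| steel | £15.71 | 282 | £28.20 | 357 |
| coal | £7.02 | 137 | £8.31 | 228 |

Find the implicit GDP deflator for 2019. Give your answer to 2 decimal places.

Nominal GDP 2019 = 92.37·271 + 68.14·292 + 28.20·357 + 8.31·228 = 56891.23.
Real GDP 2019 (at 2009 prices) = 58.76·271 + 38.99·292 + 15.71·357 + 7.02·228 = 34518.07.
Deflator = Nominal/Real × 100 = 56891.23/34518.07 × 100 = 164.816.

164.82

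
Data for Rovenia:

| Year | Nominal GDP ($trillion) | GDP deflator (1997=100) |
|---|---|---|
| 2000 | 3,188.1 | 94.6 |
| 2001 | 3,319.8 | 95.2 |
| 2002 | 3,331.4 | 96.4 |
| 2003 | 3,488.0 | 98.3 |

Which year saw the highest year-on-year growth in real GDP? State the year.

2001

2001: real = 3319.8/0.952 = 3487.18; growth vs 2000 (3370.08) = 3.47%.
2002: real = 3331.4/0.964 = 3455.81; growth vs 2001 (3487.18) = -0.90%.
2003: real = 3488.0/0.983 = 3548.32; growth vs 2002 (3455.81) = 2.68%.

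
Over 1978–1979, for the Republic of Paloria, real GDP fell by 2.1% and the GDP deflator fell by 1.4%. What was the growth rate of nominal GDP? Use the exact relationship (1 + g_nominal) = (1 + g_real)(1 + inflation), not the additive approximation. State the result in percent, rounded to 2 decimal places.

-3.47%

(1 + g_nom) = (1 + g_real)(1 + π) = 0.9790 × 0.9860 = 0.96529.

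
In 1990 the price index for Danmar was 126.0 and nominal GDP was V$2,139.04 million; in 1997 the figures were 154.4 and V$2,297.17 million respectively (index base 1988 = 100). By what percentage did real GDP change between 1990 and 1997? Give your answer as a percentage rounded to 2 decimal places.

-12.36%

Deflate each year: 1990 → 2139.04/1.260 = 1697.65; 1997 → 2297.17/1.544 = 1487.80.
So real GDP changed by 1487.80/1697.65 − 1 = -0.1236, i.e. -12.36%.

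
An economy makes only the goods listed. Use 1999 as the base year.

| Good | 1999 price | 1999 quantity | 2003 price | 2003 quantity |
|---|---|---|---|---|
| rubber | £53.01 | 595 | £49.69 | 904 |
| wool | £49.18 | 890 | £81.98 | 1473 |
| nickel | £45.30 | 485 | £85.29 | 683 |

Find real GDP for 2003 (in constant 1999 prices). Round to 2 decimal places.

Real GDP 2003 = Σ (p_1999 × q_2003) = 53.01·904 + 49.18·1473 + 45.30·683 = 151303.08.

£151303.08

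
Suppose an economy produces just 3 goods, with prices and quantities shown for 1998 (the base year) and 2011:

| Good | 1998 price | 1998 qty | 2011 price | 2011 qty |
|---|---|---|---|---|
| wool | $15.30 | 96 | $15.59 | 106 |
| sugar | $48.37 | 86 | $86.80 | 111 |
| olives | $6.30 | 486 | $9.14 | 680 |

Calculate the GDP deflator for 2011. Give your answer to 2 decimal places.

155.23

Nominal GDP 2011 = 15.59·106 + 86.80·111 + 9.14·680 = 17502.54.
Real GDP 2011 (at 1998 prices) = 15.30·106 + 48.37·111 + 6.30·680 = 11274.87.
Deflator = Nominal/Real × 100 = 17502.54/11274.87 × 100 = 155.235.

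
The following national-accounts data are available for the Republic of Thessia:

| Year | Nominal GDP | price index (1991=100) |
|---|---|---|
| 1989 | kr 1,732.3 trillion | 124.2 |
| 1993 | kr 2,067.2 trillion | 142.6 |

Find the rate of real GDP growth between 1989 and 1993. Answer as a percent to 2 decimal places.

Real GDP 1989 = 1732.3 / 1.242 = 1394.77.
Real GDP 1993 = 2067.2 / 1.426 = 1449.65.
Real growth = 1449.65 / 1394.77 − 1 = 0.0393.

3.93%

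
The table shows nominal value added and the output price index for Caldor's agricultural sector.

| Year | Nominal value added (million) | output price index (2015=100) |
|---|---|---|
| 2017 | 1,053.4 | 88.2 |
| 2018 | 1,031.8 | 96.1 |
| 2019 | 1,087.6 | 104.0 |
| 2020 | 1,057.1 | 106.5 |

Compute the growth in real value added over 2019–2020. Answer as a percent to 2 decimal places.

Real value added 2019 = 1087.6/1.040 = 1045.77.
Real value added 2020 = 1057.1/1.065 = 992.58.
Change = 992.58/1045.77 − 1 = -0.0509.

-5.09%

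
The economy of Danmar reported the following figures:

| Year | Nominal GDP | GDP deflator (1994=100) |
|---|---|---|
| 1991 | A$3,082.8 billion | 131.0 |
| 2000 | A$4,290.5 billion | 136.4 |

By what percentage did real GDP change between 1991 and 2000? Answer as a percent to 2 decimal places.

33.67%

Real GDP 1991 = 3082.8 / 1.310 = 2353.28.
Real GDP 2000 = 4290.5 / 1.364 = 3145.53.
Real growth = 3145.53 / 2353.28 − 1 = 0.3367.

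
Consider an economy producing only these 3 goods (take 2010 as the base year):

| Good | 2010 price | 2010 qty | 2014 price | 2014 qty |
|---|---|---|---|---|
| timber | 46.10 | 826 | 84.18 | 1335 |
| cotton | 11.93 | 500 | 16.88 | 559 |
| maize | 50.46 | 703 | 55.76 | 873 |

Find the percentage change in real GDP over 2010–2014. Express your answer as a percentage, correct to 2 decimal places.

41.18%

Real GDP 2010 = Nominal GDP 2010 = 46.10·826 + 11.93·500 + 50.46·703 = 79516.98.
Real GDP 2014 (at 2010 prices) = 46.10·1335 + 11.93·559 + 50.46·873 = 112263.95.
Real growth = 112263.95/79516.98 − 1 = 0.4118.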